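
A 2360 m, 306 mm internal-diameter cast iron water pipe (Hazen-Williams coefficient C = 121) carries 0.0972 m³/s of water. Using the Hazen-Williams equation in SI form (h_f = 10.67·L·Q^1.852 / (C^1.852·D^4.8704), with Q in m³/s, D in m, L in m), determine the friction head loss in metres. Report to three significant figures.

h_f ≈ 14.9 m

h_f = 10.67·2360·0.0972^1.852 / (121^1.852·0.306^4.8704) = 14.92 m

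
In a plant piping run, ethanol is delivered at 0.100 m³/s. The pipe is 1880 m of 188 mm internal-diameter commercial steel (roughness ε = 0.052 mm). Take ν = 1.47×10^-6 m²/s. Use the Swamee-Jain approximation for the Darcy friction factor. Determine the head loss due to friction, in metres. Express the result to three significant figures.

h_f ≈ 108 m

V = 4Q/(πD²) = 4·0.100/(π·0.188²) = 3.602 m/s
Re = VD/ν = 3.602·0.188/1.47×10^-6 = 4.61×10^5 → turbulent
ε/D = 0.052/188 = 2.77×10^-4
Swamee-Jain: f = 0.01628
h_f = f(L/D)V²/(2g) = 0.01628·(1880/0.188)·3.602²/(2·9.81) = 107.7 m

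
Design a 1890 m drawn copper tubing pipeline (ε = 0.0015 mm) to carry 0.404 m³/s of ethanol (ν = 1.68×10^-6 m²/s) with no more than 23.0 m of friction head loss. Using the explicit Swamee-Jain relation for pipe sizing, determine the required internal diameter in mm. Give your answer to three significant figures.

D ≈ 429 mm

Swamee-Jain (Type III): D = 0.66·[ε^1.25·(LQ²/(gh_f))^4.75 + ν·Q^9.4·(L/(gh_f))^5.2]^0.04
LQ²/(gh_f) = 1.367; L/(gh_f) = 8.377
Term 1 = ε^1.25·(…)^4.75 = 2.32×10^-7; Term 2 = ν·Q^9.4·(…)^5.2 = 2.11×10^-5
D = 0.66·(2.32×10^-7 + 2.11×10^-5)^0.04 = 0.4293 m = 429 mm
Check: V = 2.79 m/s, Re = 7.13×10^5, f = 0.01237, h_f = 21.6 m ≈ 23.0 m ✓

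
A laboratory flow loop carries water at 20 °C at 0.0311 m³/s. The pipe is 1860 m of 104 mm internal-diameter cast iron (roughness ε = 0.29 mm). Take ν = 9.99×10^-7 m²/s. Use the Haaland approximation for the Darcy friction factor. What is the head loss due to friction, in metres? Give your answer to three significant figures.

h_f ≈ 318 m

V = 4Q/(πD²) = 4·0.0311/(π·0.104²) = 3.661 m/s
Re = VD/ν = 3.661·0.104/9.99×10^-7 = 3.81×10^5 → turbulent
ε/D = 0.29/104 = 0.00279
Haaland: f = 0.02602
h_f = f(L/D)V²/(2g) = 0.02602·(1860/0.104)·3.661²/(2·9.81) = 317.9 m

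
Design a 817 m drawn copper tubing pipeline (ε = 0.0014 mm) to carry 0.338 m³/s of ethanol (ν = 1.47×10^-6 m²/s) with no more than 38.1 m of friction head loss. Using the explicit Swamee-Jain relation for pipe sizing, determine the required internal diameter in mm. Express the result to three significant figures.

D ≈ 302 mm

Swamee-Jain (Type III): D = 0.66·[ε^1.25·(LQ²/(gh_f))^4.75 + ν·Q^9.4·(L/(gh_f))^5.2]^0.04
LQ²/(gh_f) = 0.2497; L/(gh_f) = 2.186
Term 1 = ε^1.25·(…)^4.75 = 6.62×10^-11; Term 2 = ν·Q^9.4·(…)^5.2 = 3.20×10^-9
D = 0.66·(6.62×10^-11 + 3.20×10^-9)^0.04 = 0.3021 m = 302 mm
Check: V = 4.72 m/s, Re = 9.69×10^5, f = 0.01178, h_f = 36.1 m ≈ 38.1 m ✓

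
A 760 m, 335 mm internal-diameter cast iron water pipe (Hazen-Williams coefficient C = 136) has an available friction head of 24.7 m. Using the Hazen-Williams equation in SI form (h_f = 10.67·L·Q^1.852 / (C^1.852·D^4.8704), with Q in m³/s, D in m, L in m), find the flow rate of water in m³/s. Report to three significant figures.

Rearranging: Q = [h_f·C^1.852·D^4.8704 / (10.67·L)]^(1/1.852)
Q = [24.7·136^1.852·0.335^4.8704 / (10.67·760)]^0.540 = 0.3356 m³/s

Q ≈ 0.336 m³/s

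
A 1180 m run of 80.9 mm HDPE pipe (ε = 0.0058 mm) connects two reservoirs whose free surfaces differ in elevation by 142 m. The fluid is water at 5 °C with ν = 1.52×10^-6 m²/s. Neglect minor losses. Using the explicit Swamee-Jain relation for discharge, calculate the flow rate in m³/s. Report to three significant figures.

Q ≈ 0.0175 m³/s

Swamee-Jain (Type II): Q = -0.965·√(gD⁵h_f/L)·ln[ε/(3.7D) + √(3.17ν²L/(gD³h_f))]
√(gD⁵h_f/L) = √(9.81·0.0809⁵·142/1180) = 0.002023
ε/(3.7D) = 1.94×10^-5; √(3.17ν²L/(gD³h_f)) = 1.08×10^-4
Q = -0.965·0.002023·ln(1.276×10^-4) = 0.01750 m³/s
Check: V = 3.40 m/s, Re = 1.81×10^5, f = 0.01643, h_f = 142 m ≈ 142 m ✓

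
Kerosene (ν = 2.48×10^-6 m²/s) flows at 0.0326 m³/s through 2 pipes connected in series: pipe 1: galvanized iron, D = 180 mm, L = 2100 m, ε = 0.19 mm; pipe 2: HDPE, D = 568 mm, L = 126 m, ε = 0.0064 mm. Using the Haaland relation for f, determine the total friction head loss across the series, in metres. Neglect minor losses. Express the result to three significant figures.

H ≈ 21.8 m

Pipe 1: V = 1.281 m/s, Re = 9.30×10^4, ε/D = 0.00106, f = 0.02230, h_1 = f(L/D)V²/2g = 21.76 m
Pipe 2: V = 0.1287 m/s, Re = 2.95×10^4, ε/D = 1.13×10^-5, f = 0.02343, h_2 = f(L/D)V²/2g = 0.004386 m
Series → Q common, losses add: H = Σh = 21.77 m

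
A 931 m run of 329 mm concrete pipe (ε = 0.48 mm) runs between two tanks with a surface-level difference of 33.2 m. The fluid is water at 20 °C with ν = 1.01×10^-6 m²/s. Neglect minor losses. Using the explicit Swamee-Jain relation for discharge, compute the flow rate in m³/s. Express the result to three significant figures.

Swamee-Jain (Type II): Q = -0.965·√(gD⁵h_f/L)·ln[ε/(3.7D) + √(3.17ν²L/(gD³h_f))]
√(gD⁵h_f/L) = √(9.81·0.329⁵·33.2/931) = 0.03672
ε/(3.7D) = 3.94×10^-4; √(3.17ν²L/(gD³h_f)) = 1.61×10^-5
Q = -0.965·0.03672·ln(4.104×10^-4) = 0.2763 m³/s
Check: V = 3.25 m/s, Re = 1.06×10^6, f = 0.02187, h_f = 33.3 m ≈ 33.2 m ✓

Q ≈ 0.276 m³/s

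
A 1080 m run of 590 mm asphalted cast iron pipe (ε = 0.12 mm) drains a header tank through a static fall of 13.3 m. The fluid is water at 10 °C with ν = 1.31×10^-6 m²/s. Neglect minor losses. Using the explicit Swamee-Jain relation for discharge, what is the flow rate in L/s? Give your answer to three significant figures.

Q ≈ 858 L/s

Swamee-Jain (Type II): Q = -0.965·√(gD⁵h_f/L)·ln[ε/(3.7D) + √(3.17ν²L/(gD³h_f))]
√(gD⁵h_f/L) = √(9.81·0.590⁵·13.3/1080) = 0.09293
ε/(3.7D) = 5.50×10^-5; √(3.17ν²L/(gD³h_f)) = 1.48×10^-5
Q = -0.965·0.09293·ln(6.978×10^-5) = 0.8583 m³/s
Check: V = 3.14 m/s, Re = 1.41×10^6, f = 0.01455, h_f = 13.4 m ≈ 13.3 m ✓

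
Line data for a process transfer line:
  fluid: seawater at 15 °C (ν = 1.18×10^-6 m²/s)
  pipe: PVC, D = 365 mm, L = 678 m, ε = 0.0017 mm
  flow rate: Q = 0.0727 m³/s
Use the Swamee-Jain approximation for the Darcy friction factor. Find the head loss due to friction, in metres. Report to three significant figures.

h_f ≈ 0.702 m

V = 4Q/(πD²) = 4·0.0727/(π·0.365²) = 0.6948 m/s
Re = VD/ν = 0.6948·0.365/1.18×10^-6 = 2.15×10^5 → turbulent
ε/D = 0.0017/365 = 4.66×10^-6
Swamee-Jain: f = 0.01536
h_f = f(L/D)V²/(2g) = 0.01536·(678/0.365)·0.6948²/(2·9.81) = 0.7021 m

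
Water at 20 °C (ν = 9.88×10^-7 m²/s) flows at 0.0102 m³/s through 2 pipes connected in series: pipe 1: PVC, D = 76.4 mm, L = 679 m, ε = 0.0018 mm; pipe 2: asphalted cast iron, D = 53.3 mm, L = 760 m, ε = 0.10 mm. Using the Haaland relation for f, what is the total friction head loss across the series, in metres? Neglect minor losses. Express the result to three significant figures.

Pipe 1: V = 2.225 m/s, Re = 1.72×10^5, ε/D = 2.36×10^-5, f = 0.01610, h_1 = f(L/D)V²/2g = 36.10 m
Pipe 2: V = 4.571 m/s, Re = 2.47×10^5, ε/D = 0.00188, f = 0.02374, h_2 = f(L/D)V²/2g = 360.6 m
Series → Q common, losses add: H = Σh = 396.7 m

H ≈ 397 m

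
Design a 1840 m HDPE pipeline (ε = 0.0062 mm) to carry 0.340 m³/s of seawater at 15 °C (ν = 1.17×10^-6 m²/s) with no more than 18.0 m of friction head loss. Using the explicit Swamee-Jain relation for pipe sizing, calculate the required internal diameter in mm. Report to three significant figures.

D ≈ 416 mm

Swamee-Jain (Type III): D = 0.66·[ε^1.25·(LQ²/(gh_f))^4.75 + ν·Q^9.4·(L/(gh_f))^5.2]^0.04
LQ²/(gh_f) = 1.205; L/(gh_f) = 10.42
Term 1 = ε^1.25·(…)^4.75 = 7.49×10^-7; Term 2 = ν·Q^9.4·(…)^5.2 = 9.06×10^-6
D = 0.66·(7.49×10^-7 + 9.06×10^-6)^0.04 = 0.4161 m = 416 mm
Check: V = 2.50 m/s, Re = 8.89×10^5, f = 0.01218, h_f = 17.2 m ≈ 18.0 m ✓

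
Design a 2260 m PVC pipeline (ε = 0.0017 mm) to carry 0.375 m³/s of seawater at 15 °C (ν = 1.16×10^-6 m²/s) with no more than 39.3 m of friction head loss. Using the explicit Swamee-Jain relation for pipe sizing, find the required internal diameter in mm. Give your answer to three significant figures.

Swamee-Jain (Type III): D = 0.66·[ε^1.25·(LQ²/(gh_f))^4.75 + ν·Q^9.4·(L/(gh_f))^5.2]^0.04
LQ²/(gh_f) = 0.8243; L/(gh_f) = 5.862
Term 1 = ε^1.25·(…)^4.75 = 2.45×10^-8; Term 2 = ν·Q^9.4·(…)^5.2 = 1.13×10^-6
D = 0.66·(2.45×10^-8 + 1.13×10^-6)^0.04 = 0.3820 m = 382 mm
Check: V = 3.27 m/s, Re = 1.08×10^6, f = 0.01158, h_f = 37.4 m ≈ 39.3 m ✓

D ≈ 382 mm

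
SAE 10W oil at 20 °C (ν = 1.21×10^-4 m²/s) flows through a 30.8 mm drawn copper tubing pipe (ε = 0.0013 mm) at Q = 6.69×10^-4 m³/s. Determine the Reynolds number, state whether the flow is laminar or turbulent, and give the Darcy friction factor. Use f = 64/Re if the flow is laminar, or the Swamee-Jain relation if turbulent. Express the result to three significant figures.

V = 4Q/(πD²) = 0.8979 m/s
Re = VD/ν = 0.8979·0.0308/1.21×10^-4 = 229
Re < 2300 → laminar → f = 64/Re = 0.2800

Re ≈ 229; laminar; f = 64/Re ≈ 0.280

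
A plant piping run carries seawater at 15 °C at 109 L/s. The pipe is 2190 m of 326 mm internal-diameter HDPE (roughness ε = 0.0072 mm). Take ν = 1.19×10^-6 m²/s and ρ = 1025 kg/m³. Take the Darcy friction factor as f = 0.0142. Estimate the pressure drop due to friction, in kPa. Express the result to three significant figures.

Δp ≈ 83.4 kPa

V = 4Q/(πD²) = 4·0.109/(π·0.326²) = 1.306 m/s
h_f = f(L/D)V²/(2g) = 0.01420·(2190/0.326)·1.306²/(2·9.81) = 8.291 m
Δp = ρg·h_f = 1025·9.81·8.291 = 83.37 kPa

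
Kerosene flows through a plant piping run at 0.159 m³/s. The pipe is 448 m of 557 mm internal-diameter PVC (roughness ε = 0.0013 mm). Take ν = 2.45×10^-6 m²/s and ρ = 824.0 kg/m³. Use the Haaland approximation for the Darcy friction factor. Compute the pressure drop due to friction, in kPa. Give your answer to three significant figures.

V = 4Q/(πD²) = 4·0.159/(π·0.557²) = 0.6525 m/s
Re = VD/ν = 0.6525·0.557/2.45×10^-6 = 1.48×10^5 → turbulent
ε/D = 0.0013/557 = 2.33×10^-6
Haaland: f = 0.01645
h_f = f(L/D)V²/(2g) = 0.01645·(448/0.557)·0.6525²/(2·9.81) = 0.2872 m
Δp = ρg·h_f = 824.0·9.81·0.2872 = 2.321 kPa

Δp ≈ 2.32 kPa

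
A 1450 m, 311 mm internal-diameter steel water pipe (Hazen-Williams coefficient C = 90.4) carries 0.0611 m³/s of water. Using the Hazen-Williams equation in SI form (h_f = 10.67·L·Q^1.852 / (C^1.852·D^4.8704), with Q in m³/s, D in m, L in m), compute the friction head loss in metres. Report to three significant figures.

h_f ≈ 6.15 m

h_f = 10.67·1450·0.0611^1.852 / (90.4^1.852·0.311^4.8704) = 6.151 m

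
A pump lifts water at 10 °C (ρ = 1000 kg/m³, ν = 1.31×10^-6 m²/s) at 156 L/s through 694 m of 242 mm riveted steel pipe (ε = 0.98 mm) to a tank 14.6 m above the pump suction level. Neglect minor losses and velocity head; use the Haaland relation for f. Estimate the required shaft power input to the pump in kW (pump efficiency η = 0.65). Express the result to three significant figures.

P_shaft ≈ 148 kW

V = 4Q/(πD²) = 3.392 m/s; Re = 6.27×10^5; ε/D = 0.00405; f = 0.02874
h_f = f(L/D)V²/2g = 48.31 m
Total head H = z + h_f = 14.6 + 48.31 = 62.91 m
P_hyd = ρgQH = 1000·9.81·0.156·62.91 = 96.28 kW
P_shaft = P_hyd/η = 96.28/0.65 = 148.1 kW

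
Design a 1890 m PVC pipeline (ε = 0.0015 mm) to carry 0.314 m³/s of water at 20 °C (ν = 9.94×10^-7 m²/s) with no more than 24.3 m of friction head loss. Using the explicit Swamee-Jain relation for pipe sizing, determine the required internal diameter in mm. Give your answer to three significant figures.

D ≈ 378 mm

Swamee-Jain (Type III): D = 0.66·[ε^1.25·(LQ²/(gh_f))^4.75 + ν·Q^9.4·(L/(gh_f))^5.2]^0.04
LQ²/(gh_f) = 0.7817; L/(gh_f) = 7.928
Term 1 = ε^1.25·(…)^4.75 = 1.63×10^-8; Term 2 = ν·Q^9.4·(…)^5.2 = 8.80×10^-7
D = 0.66·(1.63×10^-8 + 8.80×10^-7)^0.04 = 0.3781 m = 378 mm
Check: V = 2.80 m/s, Re = 1.06×10^6, f = 0.01159, h_f = 23.1 m ≈ 24.3 m ✓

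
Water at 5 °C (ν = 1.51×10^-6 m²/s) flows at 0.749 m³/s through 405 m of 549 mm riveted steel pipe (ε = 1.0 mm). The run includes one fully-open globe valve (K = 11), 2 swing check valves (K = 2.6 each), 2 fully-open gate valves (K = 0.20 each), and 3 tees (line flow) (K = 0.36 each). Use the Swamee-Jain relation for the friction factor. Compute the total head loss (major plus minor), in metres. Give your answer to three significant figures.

V = 4Q/(πD²) = 3.164 m/s; V²/2g = 0.5103 m
Re = 1.15×10^6, ε/D = 0.00182 → f = 0.02309 (Swamee-Jain)
Major: h_f = f(L/D)·V²/2g = 0.02309·737.7·0.5103 = 8.692 m
Minor: ΣK = 17.7; h_m = ΣK·V²/2g = 9.021 m
Total H_L = 8.692 + 9.021 = 17.71 m

H_L ≈ 17.7 m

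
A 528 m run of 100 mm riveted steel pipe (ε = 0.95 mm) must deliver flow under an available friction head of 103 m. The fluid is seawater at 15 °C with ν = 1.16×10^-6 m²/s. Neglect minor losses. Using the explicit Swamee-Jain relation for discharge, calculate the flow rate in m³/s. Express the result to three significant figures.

Q ≈ 0.0251 m³/s

Swamee-Jain (Type II): Q = -0.965·√(gD⁵h_f/L)·ln[ε/(3.7D) + √(3.17ν²L/(gD³h_f))]
√(gD⁵h_f/L) = √(9.81·0.100⁵·103/528) = 0.004375
ε/(3.7D) = 0.00257; √(3.17ν²L/(gD³h_f)) = 4.72×10^-5
Q = -0.965·0.004375·ln(0.002615) = 0.02510 m³/s
Check: V = 3.20 m/s, Re = 2.76×10^5, f = 0.03761, h_f = 103 m ≈ 103 m ✓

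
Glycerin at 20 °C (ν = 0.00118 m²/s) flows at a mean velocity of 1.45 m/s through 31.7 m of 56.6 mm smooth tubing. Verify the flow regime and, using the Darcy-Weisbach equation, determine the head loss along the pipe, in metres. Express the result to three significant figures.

Re = VD/ν = 1.45·0.05660/0.00118 = 69.6 → laminar (Re < 2300)
f = 64/Re = 0.9202
h_f = f(L/D)V²/(2g) = 0.9202·(31.7/0.05660)·1.45²/(2·9.81) = 55.23 m

h_f ≈ 55.2 m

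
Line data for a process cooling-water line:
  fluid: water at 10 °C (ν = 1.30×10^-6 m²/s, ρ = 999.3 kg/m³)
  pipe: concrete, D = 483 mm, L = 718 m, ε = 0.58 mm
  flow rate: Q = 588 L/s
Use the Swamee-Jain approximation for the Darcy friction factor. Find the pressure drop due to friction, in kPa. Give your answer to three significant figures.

V = 4Q/(πD²) = 4·0.588/(π·0.483²) = 3.209 m/s
Re = VD/ν = 3.209·0.483/1.30×10^-6 = 1.19×10^6 → turbulent
ε/D = 0.58/483 = 0.00120
Swamee-Jain: f = 0.02084
h_f = f(L/D)V²/(2g) = 0.02084·(718/0.483)·3.209²/(2·9.81) = 16.26 m
Δp = ρg·h_f = 999.3·9.81·16.26 = 159.4 kPa

Δp ≈ 159 kPa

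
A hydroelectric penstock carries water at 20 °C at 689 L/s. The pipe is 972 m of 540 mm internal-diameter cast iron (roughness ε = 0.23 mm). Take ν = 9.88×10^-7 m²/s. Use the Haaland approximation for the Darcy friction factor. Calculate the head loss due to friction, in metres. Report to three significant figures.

V = 4Q/(πD²) = 4·0.689/(π·0.540²) = 3.008 m/s
Re = VD/ν = 3.008·0.540/9.88×10^-7 = 1.64×10^6 → turbulent
ε/D = 0.23/540 = 4.26×10^-4
Haaland: f = 0.01645
h_f = f(L/D)V²/(2g) = 0.01645·(972/0.540)·3.008²/(2·9.81) = 13.66 m

h_f ≈ 13.7 m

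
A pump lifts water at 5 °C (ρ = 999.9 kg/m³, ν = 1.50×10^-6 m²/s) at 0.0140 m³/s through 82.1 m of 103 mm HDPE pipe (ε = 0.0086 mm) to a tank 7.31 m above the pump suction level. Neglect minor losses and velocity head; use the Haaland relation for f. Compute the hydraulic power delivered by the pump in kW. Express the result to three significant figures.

P_hyd ≈ 1.28 kW

V = 4Q/(πD²) = 1.680 m/s; Re = 1.15×10^5; ε/D = 8.35×10^-5; f = 0.01770
h_f = f(L/D)V²/2g = 2.030 m
Total head H = z + h_f = 7.31 + 2.030 = 9.340 m
P_hyd = ρgQH = 999.9·9.81·0.0140·9.340 = 1.283 kW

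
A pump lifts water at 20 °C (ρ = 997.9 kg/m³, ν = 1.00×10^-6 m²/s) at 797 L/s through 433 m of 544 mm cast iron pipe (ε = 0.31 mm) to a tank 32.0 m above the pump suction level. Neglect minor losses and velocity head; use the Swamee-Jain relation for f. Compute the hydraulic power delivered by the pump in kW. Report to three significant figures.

V = 4Q/(πD²) = 3.429 m/s; Re = 1.87×10^6; ε/D = 5.70×10^-4; f = 0.01752
h_f = f(L/D)V²/2g = 8.359 m
Total head H = z + h_f = 32.0 + 8.359 = 40.36 m
P_hyd = ρgQH = 997.9·9.81·0.797·40.36 = 314.9 kW

P_hyd ≈ 315 kW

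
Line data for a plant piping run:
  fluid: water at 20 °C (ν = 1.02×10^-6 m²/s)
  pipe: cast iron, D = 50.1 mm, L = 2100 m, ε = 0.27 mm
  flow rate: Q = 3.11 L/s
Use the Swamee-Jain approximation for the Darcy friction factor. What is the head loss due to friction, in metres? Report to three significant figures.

V = 4Q/(πD²) = 4·0.00311/(π·0.0501²) = 1.578 m/s
Re = VD/ν = 1.578·0.0501/1.02×10^-6 = 7.75×10^4 → turbulent
ε/D = 0.27/50.1 = 0.00539
Swamee-Jain: f = 0.03250
h_f = f(L/D)V²/(2g) = 0.03250·(2100/0.0501)·1.578²/(2·9.81) = 172.8 m

h_f ≈ 173 m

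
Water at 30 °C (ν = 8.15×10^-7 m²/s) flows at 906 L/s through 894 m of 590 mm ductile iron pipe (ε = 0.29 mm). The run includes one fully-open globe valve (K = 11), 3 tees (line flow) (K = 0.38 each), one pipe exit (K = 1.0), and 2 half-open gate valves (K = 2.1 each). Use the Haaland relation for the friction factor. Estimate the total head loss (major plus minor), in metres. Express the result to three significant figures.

V = 4Q/(πD²) = 3.314 m/s; V²/2g = 0.5597 m
Re = 2.40×10^6, ε/D = 4.92×10^-4 → f = 0.01686 (Haaland)
Major: h_f = f(L/D)·V²/2g = 0.01686·1515·0.5597 = 14.30 m
Minor: ΣK = 17.3; h_m = ΣK·V²/2g = 9.706 m
Total H_L = 14.30 + 9.706 = 24.00 m

H_L ≈ 24.0 m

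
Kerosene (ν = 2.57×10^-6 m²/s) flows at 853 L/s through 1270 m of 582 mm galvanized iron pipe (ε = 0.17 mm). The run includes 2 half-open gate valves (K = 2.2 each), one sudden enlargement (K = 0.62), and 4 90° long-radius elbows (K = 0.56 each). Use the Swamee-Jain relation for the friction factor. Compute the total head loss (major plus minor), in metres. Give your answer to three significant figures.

V = 4Q/(πD²) = 3.206 m/s; V²/2g = 0.5240 m
Re = 7.26×10^5, ε/D = 2.92×10^-4 → f = 0.01594 (Swamee-Jain)
Major: h_f = f(L/D)·V²/2g = 0.01594·2182·0.5240 = 18.22 m
Minor: ΣK = 7.26; h_m = ΣK·V²/2g = 3.804 m
Total H_L = 18.22 + 3.804 = 22.02 m

H_L ≈ 22.0 m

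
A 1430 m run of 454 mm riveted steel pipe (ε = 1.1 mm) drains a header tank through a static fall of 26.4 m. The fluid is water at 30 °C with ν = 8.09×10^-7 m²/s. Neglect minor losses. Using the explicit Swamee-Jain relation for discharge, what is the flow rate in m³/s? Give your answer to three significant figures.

Q ≈ 0.417 m³/s

Swamee-Jain (Type II): Q = -0.965·√(gD⁵h_f/L)·ln[ε/(3.7D) + √(3.17ν²L/(gD³h_f))]
√(gD⁵h_f/L) = √(9.81·0.454⁵·26.4/1430) = 0.05910
ε/(3.7D) = 6.55×10^-4; √(3.17ν²L/(gD³h_f)) = 1.11×10^-5
Q = -0.965·0.05910·ln(6.659×10^-4) = 0.4172 m³/s
Check: V = 2.58 m/s, Re = 1.45×10^6, f = 0.02483, h_f = 26.5 m ≈ 26.4 m ✓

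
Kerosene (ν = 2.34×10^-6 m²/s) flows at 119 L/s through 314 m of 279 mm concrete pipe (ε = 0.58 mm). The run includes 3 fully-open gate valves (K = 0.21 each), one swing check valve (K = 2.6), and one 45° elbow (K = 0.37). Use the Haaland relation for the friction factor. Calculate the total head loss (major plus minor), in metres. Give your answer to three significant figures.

V = 4Q/(πD²) = 1.946 m/s; V²/2g = 0.1931 m
Re = 2.32×10^5, ε/D = 0.00208 → f = 0.02437 (Haaland)
Major: h_f = f(L/D)·V²/2g = 0.02437·1125·0.1931 = 5.297 m
Minor: ΣK = 3.60; h_m = ΣK·V²/2g = 0.6952 m
Total H_L = 5.297 + 0.6952 = 5.992 m

H_L ≈ 5.99 m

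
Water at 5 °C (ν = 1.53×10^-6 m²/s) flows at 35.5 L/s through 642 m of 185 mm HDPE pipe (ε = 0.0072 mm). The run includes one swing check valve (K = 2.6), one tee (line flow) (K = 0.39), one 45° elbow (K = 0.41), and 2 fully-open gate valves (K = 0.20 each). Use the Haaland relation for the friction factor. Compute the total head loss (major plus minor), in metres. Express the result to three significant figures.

V = 4Q/(πD²) = 1.321 m/s; V²/2g = 0.08890 m
Re = 1.60×10^5, ε/D = 3.89×10^-5 → f = 0.01642 (Haaland)
Major: h_f = f(L/D)·V²/2g = 0.01642·3470·0.08890 = 5.066 m
Minor: ΣK = 3.80; h_m = ΣK·V²/2g = 0.3378 m
Total H_L = 5.066 + 0.3378 = 5.404 m

H_L ≈ 5.40 m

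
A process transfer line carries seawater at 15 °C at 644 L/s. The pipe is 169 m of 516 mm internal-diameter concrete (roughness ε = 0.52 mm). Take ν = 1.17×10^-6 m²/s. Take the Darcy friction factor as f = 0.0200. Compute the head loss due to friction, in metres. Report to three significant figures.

h_f ≈ 3.17 m

V = 4Q/(πD²) = 4·0.644/(π·0.516²) = 3.080 m/s
h_f = f(L/D)V²/(2g) = 0.02000·(169/0.516)·3.080²/(2·9.81) = 3.166 m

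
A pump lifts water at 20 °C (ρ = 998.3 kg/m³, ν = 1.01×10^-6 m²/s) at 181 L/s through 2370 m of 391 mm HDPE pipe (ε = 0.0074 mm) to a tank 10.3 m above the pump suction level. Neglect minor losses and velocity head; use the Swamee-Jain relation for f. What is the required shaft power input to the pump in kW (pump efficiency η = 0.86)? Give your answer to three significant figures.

P_shaft ≈ 40.1 kW

V = 4Q/(πD²) = 1.507 m/s; Re = 5.84×10^5; ε/D = 1.89×10^-5; f = 0.01306
h_f = f(L/D)V²/2g = 9.171 m
Total head H = z + h_f = 10.3 + 9.171 = 19.47 m
P_hyd = ρgQH = 998.3·9.81·0.181·19.47 = 34.51 kW
P_shaft = P_hyd/η = 34.51/0.86 = 40.13 kW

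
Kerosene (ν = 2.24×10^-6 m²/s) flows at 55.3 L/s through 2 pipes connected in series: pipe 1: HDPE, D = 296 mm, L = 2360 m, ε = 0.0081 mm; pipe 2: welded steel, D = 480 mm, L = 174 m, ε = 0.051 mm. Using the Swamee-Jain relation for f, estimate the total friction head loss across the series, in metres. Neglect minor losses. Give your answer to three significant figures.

H ≈ 4.71 m

Pipe 1: V = 0.8036 m/s, Re = 1.06×10^5, ε/D = 2.74×10^-5, f = 0.01781, h_1 = f(L/D)V²/2g = 4.675 m
Pipe 2: V = 0.3056 m/s, Re = 6.55×10^4, ε/D = 1.06×10^-4, f = 0.02005, h_2 = f(L/D)V²/2g = 0.03460 m
Series → Q common, losses add: H = Σh = 4.709 m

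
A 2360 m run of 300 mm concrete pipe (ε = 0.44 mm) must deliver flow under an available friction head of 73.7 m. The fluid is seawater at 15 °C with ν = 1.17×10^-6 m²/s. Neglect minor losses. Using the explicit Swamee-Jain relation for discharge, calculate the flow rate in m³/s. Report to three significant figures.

Q ≈ 0.205 m³/s

Swamee-Jain (Type II): Q = -0.965·√(gD⁵h_f/L)·ln[ε/(3.7D) + √(3.17ν²L/(gD³h_f))]
√(gD⁵h_f/L) = √(9.81·0.300⁵·73.7/2360) = 0.02728
ε/(3.7D) = 3.96×10^-4; √(3.17ν²L/(gD³h_f)) = 2.29×10^-5
Q = -0.965·0.02728·ln(4.193×10^-4) = 0.2048 m³/s
Check: V = 2.90 m/s, Re = 7.43×10^5, f = 0.02201, h_f = 74.0 m ≈ 73.7 m ✓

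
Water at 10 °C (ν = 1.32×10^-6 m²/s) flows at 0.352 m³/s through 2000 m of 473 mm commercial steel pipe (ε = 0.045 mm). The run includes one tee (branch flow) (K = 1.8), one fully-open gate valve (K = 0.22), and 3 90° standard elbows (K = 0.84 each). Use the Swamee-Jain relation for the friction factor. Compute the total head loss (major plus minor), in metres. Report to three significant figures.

H_L ≈ 12.9 m

V = 4Q/(πD²) = 2.003 m/s; V²/2g = 0.2045 m
Re = 7.18×10^5, ε/D = 9.51×10^-5 → f = 0.01385 (Swamee-Jain)
Major: h_f = f(L/D)·V²/2g = 0.01385·4228·0.2045 = 11.98 m
Minor: ΣK = 4.54; h_m = ΣK·V²/2g = 0.9286 m
Total H_L = 11.98 + 0.9286 = 12.91 m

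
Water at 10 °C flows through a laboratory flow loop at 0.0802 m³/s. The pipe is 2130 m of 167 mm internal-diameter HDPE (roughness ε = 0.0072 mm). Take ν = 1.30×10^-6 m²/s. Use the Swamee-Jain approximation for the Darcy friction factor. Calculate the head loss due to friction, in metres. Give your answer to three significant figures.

V = 4Q/(πD²) = 4·0.0802/(π·0.167²) = 3.661 m/s
Re = VD/ν = 3.661·0.167/1.30×10^-6 = 4.70×10^5 → turbulent
ε/D = 0.0072/167 = 4.31×10^-5
Swamee-Jain: f = 0.01386
h_f = f(L/D)V²/(2g) = 0.01386·(2130/0.167)·3.661²/(2·9.81) = 120.8 m

h_f ≈ 121 m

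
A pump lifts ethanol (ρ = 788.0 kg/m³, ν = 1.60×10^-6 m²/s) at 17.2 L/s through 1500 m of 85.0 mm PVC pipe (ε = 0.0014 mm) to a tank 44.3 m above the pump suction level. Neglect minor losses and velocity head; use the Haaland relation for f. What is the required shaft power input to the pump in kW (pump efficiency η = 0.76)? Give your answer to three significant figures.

P_shaft ≈ 31.3 kW

V = 4Q/(πD²) = 3.031 m/s; Re = 1.61×10^5; ε/D = 1.65×10^-5; f = 0.01626
h_f = f(L/D)V²/2g = 134.4 m
Total head H = z + h_f = 44.3 + 134.4 = 178.7 m
P_hyd = ρgQH = 788.0·9.81·0.0172·178.7 = 23.76 kW
P_shaft = P_hyd/η = 23.76/0.76 = 31.26 kW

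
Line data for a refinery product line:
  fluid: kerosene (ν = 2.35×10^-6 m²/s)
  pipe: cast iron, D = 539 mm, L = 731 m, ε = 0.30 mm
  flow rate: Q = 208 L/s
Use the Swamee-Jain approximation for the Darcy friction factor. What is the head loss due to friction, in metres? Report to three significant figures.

V = 4Q/(πD²) = 4·0.208/(π·0.539²) = 0.9116 m/s
Re = VD/ν = 0.9116·0.539/2.35×10^-6 = 2.09×10^5 → turbulent
ε/D = 0.30/539 = 5.57×10^-4
Swamee-Jain: f = 0.01915
h_f = f(L/D)V²/(2g) = 0.01915·(731/0.539)·0.9116²/(2·9.81) = 1.100 m

h_f ≈ 1.10 m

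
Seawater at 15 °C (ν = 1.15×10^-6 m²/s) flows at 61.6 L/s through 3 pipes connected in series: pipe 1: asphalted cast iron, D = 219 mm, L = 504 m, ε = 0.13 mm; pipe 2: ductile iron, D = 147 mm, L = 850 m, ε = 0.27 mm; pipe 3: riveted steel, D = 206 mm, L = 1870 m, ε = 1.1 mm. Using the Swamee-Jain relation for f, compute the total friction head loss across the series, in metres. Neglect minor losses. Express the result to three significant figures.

Pipe 1: V = 1.635 m/s, Re = 3.11×10^5, ε/D = 5.94×10^-4, f = 0.01880, h_1 = f(L/D)V²/2g = 5.898 m
Pipe 2: V = 3.630 m/s, Re = 4.64×10^5, ε/D = 0.00184, f = 0.02344, h_2 = f(L/D)V²/2g = 91.00 m
Pipe 3: V = 1.848 m/s, Re = 3.31×10^5, ε/D = 0.00534, f = 0.03138, h_3 = f(L/D)V²/2g = 49.60 m
Series → Q common, losses add: H = Σh = 146.5 m

H ≈ 146 m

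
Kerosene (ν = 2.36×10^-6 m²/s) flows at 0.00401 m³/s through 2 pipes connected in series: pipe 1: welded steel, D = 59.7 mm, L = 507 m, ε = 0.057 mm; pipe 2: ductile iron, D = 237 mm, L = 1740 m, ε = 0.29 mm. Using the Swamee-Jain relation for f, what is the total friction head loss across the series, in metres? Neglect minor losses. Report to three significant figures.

H ≈ 22.5 m

Pipe 1: V = 1.433 m/s, Re = 3.62×10^4, ε/D = 9.55×10^-4, f = 0.02522, h_1 = f(L/D)V²/2g = 22.40 m
Pipe 2: V = 0.09090 m/s, Re = 9130, ε/D = 0.00122, f = 0.03374, h_2 = f(L/D)V²/2g = 0.1043 m
Series → Q common, losses add: H = Σh = 22.51 m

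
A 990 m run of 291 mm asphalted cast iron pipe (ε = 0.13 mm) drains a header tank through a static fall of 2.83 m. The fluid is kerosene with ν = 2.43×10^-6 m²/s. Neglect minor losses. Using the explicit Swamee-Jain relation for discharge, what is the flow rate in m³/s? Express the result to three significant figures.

Swamee-Jain (Type II): Q = -0.965·√(gD⁵h_f/L)·ln[ε/(3.7D) + √(3.17ν²L/(gD³h_f))]
√(gD⁵h_f/L) = √(9.81·0.291⁵·2.83/990) = 0.007650
ε/(3.7D) = 1.21×10^-4; √(3.17ν²L/(gD³h_f)) = 1.65×10^-4
Q = -0.965·0.007650·ln(2.853×10^-4) = 0.06025 m³/s
Check: V = 0.906 m/s, Re = 1.08×10^5, f = 0.01997, h_f = 2.84 m ≈ 2.83 m ✓

Q ≈ 0.0603 m³/s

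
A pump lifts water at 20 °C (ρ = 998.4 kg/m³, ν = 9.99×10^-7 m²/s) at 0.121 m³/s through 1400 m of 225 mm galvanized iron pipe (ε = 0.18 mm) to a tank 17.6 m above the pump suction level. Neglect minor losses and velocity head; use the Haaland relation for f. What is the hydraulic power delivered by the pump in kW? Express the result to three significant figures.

V = 4Q/(πD²) = 3.043 m/s; Re = 6.85×10^5; ε/D = 8.00×10^-4; f = 0.01910
h_f = f(L/D)V²/2g = 56.10 m
Total head H = z + h_f = 17.6 + 56.10 = 73.70 m
P_hyd = ρgQH = 998.4·9.81·0.121·73.70 = 87.34 kW

P_hyd ≈ 87.3 kW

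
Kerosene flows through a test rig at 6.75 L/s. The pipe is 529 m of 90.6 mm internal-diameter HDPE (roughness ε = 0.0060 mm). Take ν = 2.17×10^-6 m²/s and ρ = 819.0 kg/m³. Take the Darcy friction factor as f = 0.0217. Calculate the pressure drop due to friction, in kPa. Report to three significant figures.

Δp ≈ 56.9 kPa

V = 4Q/(πD²) = 4·0.00675/(π·0.0906²) = 1.047 m/s
h_f = f(L/D)V²/(2g) = 0.02170·(529/0.0906)·1.047²/(2·9.81) = 7.080 m
Δp = ρg·h_f = 819.0·9.81·7.080 = 56.88 kPa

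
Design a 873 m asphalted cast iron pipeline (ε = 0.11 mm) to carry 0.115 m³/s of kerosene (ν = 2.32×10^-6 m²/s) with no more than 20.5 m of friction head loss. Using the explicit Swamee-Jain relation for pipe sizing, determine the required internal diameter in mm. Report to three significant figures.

D ≈ 247 mm

Swamee-Jain (Type III): D = 0.66·[ε^1.25·(LQ²/(gh_f))^4.75 + ν·Q^9.4·(L/(gh_f))^5.2]^0.04
LQ²/(gh_f) = 0.05741; L/(gh_f) = 4.341
Term 1 = ε^1.25·(…)^4.75 = 1.44×10^-11; Term 2 = ν·Q^9.4·(…)^5.2 = 7.10×10^-12
D = 0.66·(1.44×10^-11 + 7.10×10^-12)^0.04 = 0.2471 m = 247 mm
Check: V = 2.40 m/s, Re = 2.55×10^5, f = 0.01824, h_f = 18.9 m ≈ 20.5 m ✓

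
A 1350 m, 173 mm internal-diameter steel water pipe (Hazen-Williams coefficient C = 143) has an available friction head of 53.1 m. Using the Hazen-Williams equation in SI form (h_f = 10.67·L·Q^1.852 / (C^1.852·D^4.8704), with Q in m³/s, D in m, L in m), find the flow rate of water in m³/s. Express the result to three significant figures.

Q ≈ 0.0688 m³/s

Rearranging: Q = [h_f·C^1.852·D^4.8704 / (10.67·L)]^(1/1.852)
Q = [53.1·143^1.852·0.173^4.8704 / (10.67·1350)]^0.540 = 0.06880 m³/s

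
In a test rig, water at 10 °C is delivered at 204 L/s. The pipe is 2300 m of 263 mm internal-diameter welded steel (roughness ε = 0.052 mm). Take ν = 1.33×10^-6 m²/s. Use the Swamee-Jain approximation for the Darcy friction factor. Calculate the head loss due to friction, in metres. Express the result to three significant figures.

h_f ≈ 94.4 m

V = 4Q/(πD²) = 4·0.204/(π·0.263²) = 3.755 m/s
Re = VD/ν = 3.755·0.263/1.33×10^-6 = 7.43×10^5 → turbulent
ε/D = 0.052/263 = 1.98×10^-4
Swamee-Jain: f = 0.01502
h_f = f(L/D)V²/(2g) = 0.01502·(2300/0.263)·3.755²/(2·9.81) = 94.43 m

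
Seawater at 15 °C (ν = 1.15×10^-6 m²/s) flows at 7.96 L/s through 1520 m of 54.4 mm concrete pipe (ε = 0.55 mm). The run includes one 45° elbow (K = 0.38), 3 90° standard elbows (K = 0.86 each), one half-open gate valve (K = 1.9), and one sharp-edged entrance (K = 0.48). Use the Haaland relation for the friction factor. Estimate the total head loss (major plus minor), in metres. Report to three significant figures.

V = 4Q/(πD²) = 3.425 m/s; V²/2g = 0.5978 m
Re = 1.62×10^5, ε/D = 0.0101 → f = 0.03847 (Haaland)
Major: h_f = f(L/D)·V²/2g = 0.03847·27941·0.5978 = 642.5 m
Minor: ΣK = 5.34; h_m = ΣK·V²/2g = 3.192 m
Total H_L = 642.5 + 3.192 = 645.7 m

H_L ≈ 646 m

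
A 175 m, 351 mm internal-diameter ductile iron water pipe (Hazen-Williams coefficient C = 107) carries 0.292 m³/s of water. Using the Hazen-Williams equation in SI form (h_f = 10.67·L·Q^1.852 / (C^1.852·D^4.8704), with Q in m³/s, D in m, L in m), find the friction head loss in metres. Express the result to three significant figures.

h_f ≈ 5.46 m

h_f = 10.67·175·0.292^1.852 / (107^1.852·0.351^4.8704) = 5.460 m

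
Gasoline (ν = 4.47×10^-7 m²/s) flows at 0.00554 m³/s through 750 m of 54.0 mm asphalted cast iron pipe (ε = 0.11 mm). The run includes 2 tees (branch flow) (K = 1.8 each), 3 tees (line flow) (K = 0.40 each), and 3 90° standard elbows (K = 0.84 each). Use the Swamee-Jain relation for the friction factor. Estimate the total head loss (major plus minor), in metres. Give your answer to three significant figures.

V = 4Q/(πD²) = 2.419 m/s; V²/2g = 0.2982 m
Re = 2.92×10^5, ε/D = 0.00204 → f = 0.02430 (Swamee-Jain)
Major: h_f = f(L/D)·V²/2g = 0.02430·13889·0.2982 = 100.6 m
Minor: ΣK = 7.32; h_m = ΣK·V²/2g = 2.183 m
Total H_L = 100.6 + 2.183 = 102.8 m

H_L ≈ 103 m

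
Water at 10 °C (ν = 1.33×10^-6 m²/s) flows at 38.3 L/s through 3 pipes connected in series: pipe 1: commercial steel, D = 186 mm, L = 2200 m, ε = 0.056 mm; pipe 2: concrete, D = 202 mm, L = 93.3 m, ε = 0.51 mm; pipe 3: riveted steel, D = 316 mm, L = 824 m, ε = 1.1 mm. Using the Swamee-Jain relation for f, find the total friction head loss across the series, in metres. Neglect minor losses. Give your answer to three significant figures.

Pipe 1: V = 1.410 m/s, Re = 1.97×10^5, ε/D = 3.01×10^-4, f = 0.01783, h_1 = f(L/D)V²/2g = 21.35 m
Pipe 2: V = 1.195 m/s, Re = 1.82×10^5, ε/D = 0.00252, f = 0.02596, h_2 = f(L/D)V²/2g = 0.8729 m
Pipe 3: V = 0.4884 m/s, Re = 1.16×10^5, ε/D = 0.00348, f = 0.02856, h_3 = f(L/D)V²/2g = 0.9052 m
Series → Q common, losses add: H = Σh = 23.13 m

H ≈ 23.1 m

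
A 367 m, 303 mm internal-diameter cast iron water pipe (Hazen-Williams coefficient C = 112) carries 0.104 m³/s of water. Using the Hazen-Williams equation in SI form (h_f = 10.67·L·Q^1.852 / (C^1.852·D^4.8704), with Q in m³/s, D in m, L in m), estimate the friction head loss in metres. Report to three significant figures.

h_f = 10.67·367·0.104^1.852 / (112^1.852·0.303^4.8704) = 3.183 m

h_f ≈ 3.18 m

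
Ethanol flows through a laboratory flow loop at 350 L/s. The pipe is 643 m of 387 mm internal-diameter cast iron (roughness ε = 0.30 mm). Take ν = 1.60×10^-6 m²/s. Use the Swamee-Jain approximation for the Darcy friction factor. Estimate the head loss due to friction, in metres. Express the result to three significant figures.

V = 4Q/(πD²) = 4·0.350/(π·0.387²) = 2.975 m/s
Re = VD/ν = 2.975·0.387/1.60×10^-6 = 7.20×10^5 → turbulent
ε/D = 0.30/387 = 7.75×10^-4
Swamee-Jain: f = 0.01908
h_f = f(L/D)V²/(2g) = 0.01908·(643/0.387)·2.975²/(2·9.81) = 14.31 m

h_f ≈ 14.3 m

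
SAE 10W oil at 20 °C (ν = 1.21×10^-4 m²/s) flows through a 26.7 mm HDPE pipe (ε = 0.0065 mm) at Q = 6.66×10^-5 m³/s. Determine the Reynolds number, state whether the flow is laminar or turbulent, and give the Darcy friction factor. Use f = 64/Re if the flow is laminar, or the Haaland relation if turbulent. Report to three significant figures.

V = 4Q/(πD²) = 0.1189 m/s
Re = VD/ν = 0.1189·0.0267/1.21×10^-4 = 26.2
Re < 2300 → laminar → f = 64/Re = 2.438

Re ≈ 26.2; laminar; f = 64/Re ≈ 2.44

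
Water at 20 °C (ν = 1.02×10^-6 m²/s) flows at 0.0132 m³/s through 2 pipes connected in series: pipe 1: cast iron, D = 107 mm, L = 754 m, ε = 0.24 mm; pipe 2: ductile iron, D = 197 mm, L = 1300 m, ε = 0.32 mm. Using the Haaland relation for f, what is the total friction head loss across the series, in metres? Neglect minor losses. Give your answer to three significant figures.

Pipe 1: V = 1.468 m/s, Re = 1.54×10^5, ε/D = 0.00224, f = 0.02513, h_1 = f(L/D)V²/2g = 19.45 m
Pipe 2: V = 0.4331 m/s, Re = 8.36×10^4, ε/D = 0.00162, f = 0.02424, h_2 = f(L/D)V²/2g = 1.529 m
Series → Q common, losses add: H = Σh = 20.98 m

H ≈ 21.0 m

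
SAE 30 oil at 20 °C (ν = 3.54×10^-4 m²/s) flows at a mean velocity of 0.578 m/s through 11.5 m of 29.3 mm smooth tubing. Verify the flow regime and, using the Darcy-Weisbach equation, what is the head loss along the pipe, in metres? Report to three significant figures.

Re = VD/ν = 0.578·0.02930/3.54×10^-4 = 47.8 → laminar (Re < 2300)
f = 64/Re = 1.338
h_f = f(L/D)V²/(2g) = 1.338·(11.5/0.02930)·0.578²/(2·9.81) = 8.941 m

h_f ≈ 8.94 m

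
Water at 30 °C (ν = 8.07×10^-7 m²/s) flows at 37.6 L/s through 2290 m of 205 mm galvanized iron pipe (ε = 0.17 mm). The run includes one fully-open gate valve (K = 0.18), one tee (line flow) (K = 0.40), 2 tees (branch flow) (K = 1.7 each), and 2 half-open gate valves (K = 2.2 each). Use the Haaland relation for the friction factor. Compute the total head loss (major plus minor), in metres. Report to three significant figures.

V = 4Q/(πD²) = 1.139 m/s; V²/2g = 0.06614 m
Re = 2.89×10^5, ε/D = 8.29×10^-4 → f = 0.01980 (Haaland)
Major: h_f = f(L/D)·V²/2g = 0.01980·11171·0.06614 = 14.63 m
Minor: ΣK = 8.38; h_m = ΣK·V²/2g = 0.5543 m
Total H_L = 14.63 + 0.5543 = 15.19 m

H_L ≈ 15.2 m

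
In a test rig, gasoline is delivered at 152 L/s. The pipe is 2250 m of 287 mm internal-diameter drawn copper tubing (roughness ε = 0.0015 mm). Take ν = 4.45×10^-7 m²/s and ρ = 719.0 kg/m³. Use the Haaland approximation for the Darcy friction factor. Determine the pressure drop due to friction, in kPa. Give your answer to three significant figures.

Δp ≈ 170 kPa

V = 4Q/(πD²) = 4·0.152/(π·0.287²) = 2.350 m/s
Re = VD/ν = 2.350·0.287/4.45×10^-7 = 1.52×10^6 → turbulent
ε/D = 0.0015/287 = 5.23×10^-6
Haaland: f = 0.01094
h_f = f(L/D)V²/(2g) = 0.01094·(2250/0.287)·2.350²/(2·9.81) = 24.13 m
Δp = ρg·h_f = 719.0·9.81·24.13 = 170.2 kPa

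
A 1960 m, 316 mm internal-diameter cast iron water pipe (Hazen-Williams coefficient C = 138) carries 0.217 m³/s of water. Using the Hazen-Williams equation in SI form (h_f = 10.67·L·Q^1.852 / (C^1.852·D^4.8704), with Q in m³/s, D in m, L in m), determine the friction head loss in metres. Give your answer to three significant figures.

h_f ≈ 36.7 m

h_f = 10.67·1960·0.217^1.852 / (138^1.852·0.316^4.8704) = 36.75 m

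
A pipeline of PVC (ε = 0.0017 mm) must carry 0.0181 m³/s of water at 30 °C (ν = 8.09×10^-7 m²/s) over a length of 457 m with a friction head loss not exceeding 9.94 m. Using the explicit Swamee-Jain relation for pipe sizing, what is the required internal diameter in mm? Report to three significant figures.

Swamee-Jain (Type III): D = 0.66·[ε^1.25·(LQ²/(gh_f))^4.75 + ν·Q^9.4·(L/(gh_f))^5.2]^0.04
LQ²/(gh_f) = 0.001535; L/(gh_f) = 4.687
Term 1 = ε^1.25·(…)^4.75 = 2.65×10^-21; Term 2 = ν·Q^9.4·(…)^5.2 = 1.04×10^-19
D = 0.66·(2.65×10^-21 + 1.04×10^-19)^0.04 = 0.1150 m = 115 mm
Check: V = 1.74 m/s, Re = 2.48×10^5, f = 0.01506, h_f = 9.26 m ≈ 9.94 m ✓

D ≈ 115 mm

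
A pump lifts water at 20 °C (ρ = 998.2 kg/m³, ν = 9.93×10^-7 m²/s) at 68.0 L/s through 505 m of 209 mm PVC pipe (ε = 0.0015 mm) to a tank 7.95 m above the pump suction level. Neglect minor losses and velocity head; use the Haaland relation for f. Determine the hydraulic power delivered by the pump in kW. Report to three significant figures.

V = 4Q/(πD²) = 1.982 m/s; Re = 4.17×10^5; ε/D = 7.18×10^-6; f = 0.01357
h_f = f(L/D)V²/2g = 6.564 m
Total head H = z + h_f = 7.95 + 6.564 = 14.51 m
P_hyd = ρgQH = 998.2·9.81·0.0680·14.51 = 9.665 kW

P_hyd ≈ 9.66 kW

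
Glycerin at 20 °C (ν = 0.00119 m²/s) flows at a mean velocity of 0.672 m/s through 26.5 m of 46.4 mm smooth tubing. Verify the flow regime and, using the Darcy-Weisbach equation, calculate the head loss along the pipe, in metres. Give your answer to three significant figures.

h_f ≈ 32.1 m

Re = VD/ν = 0.672·0.04640/0.00119 = 26.2 → laminar (Re < 2300)
f = 64/Re = 2.443
h_f = f(L/D)V²/(2g) = 2.443·(26.5/0.04640)·0.672²/(2·9.81) = 32.11 m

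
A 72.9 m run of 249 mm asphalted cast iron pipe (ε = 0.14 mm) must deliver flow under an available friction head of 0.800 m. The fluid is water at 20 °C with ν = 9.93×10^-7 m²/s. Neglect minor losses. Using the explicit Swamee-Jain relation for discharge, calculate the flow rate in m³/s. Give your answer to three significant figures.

Q ≈ 0.0837 m³/s

Swamee-Jain (Type II): Q = -0.965·√(gD⁵h_f/L)·ln[ε/(3.7D) + √(3.17ν²L/(gD³h_f))]
√(gD⁵h_f/L) = √(9.81·0.249⁵·0.800/72.9) = 0.01015
ε/(3.7D) = 1.52×10^-4; √(3.17ν²L/(gD³h_f)) = 4.34×10^-5
Q = -0.965·0.01015·ln(1.953×10^-4) = 0.08366 m³/s
Check: V = 1.72 m/s, Re = 4.31×10^5, f = 0.01829, h_f = 0.806 m ≈ 0.800 m ✓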